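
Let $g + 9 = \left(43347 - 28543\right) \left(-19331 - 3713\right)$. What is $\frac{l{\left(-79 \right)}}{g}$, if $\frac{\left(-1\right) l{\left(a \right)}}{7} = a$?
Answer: $- \frac{553}{341143385} \approx -1.621 \cdot 10^{-6}$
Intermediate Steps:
$l{\left(a \right)} = - 7 a$
$g = -341143385$ ($g = -9 + \left(43347 - 28543\right) \left(-19331 - 3713\right) = -9 + 14804 \left(-23044\right) = -9 - 341143376 = -341143385$)
$\frac{l{\left(-79 \right)}}{g} = \frac{\left(-7\right) \left(-79\right)}{-341143385} = 553 \left(- \frac{1}{341143385}\right) = - \frac{553}{341143385}$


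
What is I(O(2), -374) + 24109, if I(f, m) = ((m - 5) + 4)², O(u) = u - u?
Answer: 164734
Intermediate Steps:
O(u) = 0
I(f, m) = (-1 + m)² (I(f, m) = ((-5 + m) + 4)² = (-1 + m)²)
I(O(2), -374) + 24109 = (-1 - 374)² + 24109 = (-375)² + 24109 = 140625 + 24109 = 164734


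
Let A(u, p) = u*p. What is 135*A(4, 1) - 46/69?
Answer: 1618/3 ≈ 539.33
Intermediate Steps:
A(u, p) = p*u
135*A(4, 1) - 46/69 = 135*(1*4) - 46/69 = 135*4 - 46*1/69 = 540 - ⅔ = 1618/3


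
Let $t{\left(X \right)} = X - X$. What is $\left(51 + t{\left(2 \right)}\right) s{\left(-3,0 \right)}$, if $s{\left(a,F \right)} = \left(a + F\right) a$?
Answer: $459$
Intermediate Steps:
$t{\left(X \right)} = 0$
$s{\left(a,F \right)} = a \left(F + a\right)$ ($s{\left(a,F \right)} = \left(F + a\right) a = a \left(F + a\right)$)
$\left(51 + t{\left(2 \right)}\right) s{\left(-3,0 \right)} = \left(51 + 0\right) \left(- 3 \left(0 - 3\right)\right) = 51 \left(\left(-3\right) \left(-3\right)\right) = 51 \cdot 9 = 459$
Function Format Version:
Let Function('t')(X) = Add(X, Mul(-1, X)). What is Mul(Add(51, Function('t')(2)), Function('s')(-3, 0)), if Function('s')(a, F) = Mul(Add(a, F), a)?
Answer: 459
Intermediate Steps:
Function('t')(X) = 0
Function('s')(a, F) = Mul(a, Add(F, a)) (Function('s')(a, F) = Mul(Add(F, a), a) = Mul(a, Add(F, a)))
Mul(Add(51, Function('t')(2)), Function('s')(-3, 0)) = Mul(Add(51, 0), Mul(-3, Add(0, -3))) = Mul(51, Mul(-3, -3)) = Mul(51, 9) = 459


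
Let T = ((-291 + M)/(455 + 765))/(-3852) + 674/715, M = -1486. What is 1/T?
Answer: 672019920/633738623 ≈ 1.0604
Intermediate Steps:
T = 633738623/672019920 (T = ((-291 - 1486)/(455 + 765))/(-3852) + 674/715 = -1777/1220*(-1/3852) + 674*(1/715) = -1777*1/1220*(-1/3852) + 674/715 = -1777/1220*(-1/3852) + 674/715 = 1777/4699440 + 674/715 = 633738623/672019920 ≈ 0.94304)
1/T = 1/(633738623/672019920) = 672019920/633738623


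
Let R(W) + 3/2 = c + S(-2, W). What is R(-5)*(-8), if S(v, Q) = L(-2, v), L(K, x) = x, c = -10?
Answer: 108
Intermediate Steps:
S(v, Q) = v
R(W) = -27/2 (R(W) = -3/2 + (-10 - 2) = -3/2 - 12 = -27/2)
R(-5)*(-8) = -27/2*(-8) = 108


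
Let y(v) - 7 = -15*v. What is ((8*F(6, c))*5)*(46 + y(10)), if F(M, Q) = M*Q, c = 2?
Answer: -46560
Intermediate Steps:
y(v) = 7 - 15*v
((8*F(6, c))*5)*(46 + y(10)) = ((8*(6*2))*5)*(46 + (7 - 15*10)) = ((8*12)*5)*(46 + (7 - 150)) = (96*5)*(46 - 143) = 480*(-97) = -46560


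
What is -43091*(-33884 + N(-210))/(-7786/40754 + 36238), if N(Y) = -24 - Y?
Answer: 29589044715286/738417833 ≈ 40071.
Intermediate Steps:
-43091*(-33884 + N(-210))/(-7786/40754 + 36238) = -43091*(-33884 + (-24 - 1*(-210)))/(-7786/40754 + 36238) = -43091*(-33884 + (-24 + 210))/(-7786*1/40754 + 36238) = -43091*(-33884 + 186)/(-3893/20377 + 36238) = -43091/((738417833/20377)/(-33698)) = -43091/((738417833/20377)*(-1/33698)) = -43091/(-738417833/686664146) = -43091*(-686664146/738417833) = 29589044715286/738417833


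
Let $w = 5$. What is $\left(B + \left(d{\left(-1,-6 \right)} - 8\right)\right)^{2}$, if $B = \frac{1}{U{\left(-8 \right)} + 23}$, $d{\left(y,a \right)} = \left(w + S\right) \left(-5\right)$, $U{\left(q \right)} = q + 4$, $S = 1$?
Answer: $\frac{519841}{361} \approx 1440.0$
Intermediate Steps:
$U{\left(q \right)} = 4 + q$
$d{\left(y,a \right)} = -30$ ($d{\left(y,a \right)} = \left(5 + 1\right) \left(-5\right) = 6 \left(-5\right) = -30$)
$B = \frac{1}{19}$ ($B = \frac{1}{\left(4 - 8\right) + 23} = \frac{1}{-4 + 23} = \frac{1}{19} \approx 0.052632$)
$\left(B + \left(d{\left(-1,-6 \right)} - 8\right)\right)^{2} = \left(\frac{1}{19} - 38\right)^{2} = \left(- \frac{721}{19}\right)^{2} = \frac{519841}{361}$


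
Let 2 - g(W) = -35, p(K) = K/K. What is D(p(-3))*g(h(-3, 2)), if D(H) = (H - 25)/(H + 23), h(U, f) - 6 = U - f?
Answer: -37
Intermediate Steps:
h(U, f) = 6 + U - f (h(U, f) = 6 + (U - f) = 6 + U - f)
p(K) = 1
g(W) = 37 (g(W) = 2 - 1*(-35) = 2 + 35 = 37)
D(H) = (-25 + H)/(23 + H)
D(p(-3))*g(h(-3, 2)) = ((-25 + 1)/(23 + 1))*37 = (-24/24)*37 = ((1/24)*(-24))*37 = -1*37 = -37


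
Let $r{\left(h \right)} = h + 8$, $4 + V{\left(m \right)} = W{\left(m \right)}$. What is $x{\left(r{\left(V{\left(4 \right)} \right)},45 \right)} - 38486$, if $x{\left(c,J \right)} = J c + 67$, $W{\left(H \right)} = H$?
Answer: $-38059$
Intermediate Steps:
$V{\left(m \right)} = -4 + m$
$r{\left(h \right)} = 8 + h$
$x{\left(c,J \right)} = 67 + J c$
$x{\left(r{\left(V{\left(4 \right)} \right)},45 \right)} - 38486 = \left(67 + 45 \left(8 + \left(-4 + 4\right)\right)\right) - 38486 = \left(67 + 45 \left(8 + 0\right)\right) - 38486 = \left(67 + 45 \cdot 8\right) - 38486 = \left(67 + 360\right) - 38486 = 427 - 38486 = -38059$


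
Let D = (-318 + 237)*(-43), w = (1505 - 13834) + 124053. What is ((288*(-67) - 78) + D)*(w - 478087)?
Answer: 5821874433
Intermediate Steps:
w = 111724 (w = -12329 + 124053 = 111724)
D = 3483 (D = -81*(-43) = 3483)
((288*(-67) - 78) + D)*(w - 478087) = ((288*(-67) - 78) + 3483)*(111724 - 478087) = ((-19296 - 78) + 3483)*(-366363) = (-19374 + 3483)*(-366363) = -15891*(-366363) = 5821874433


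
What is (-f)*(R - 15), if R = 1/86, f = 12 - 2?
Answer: 6445/43 ≈ 149.88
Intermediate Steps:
f = 10
R = 1/86 ≈ 0.011628
(-f)*(R - 15) = (-1*10)*(1/86 - 15) = -10*(-1289/86) = 6445/43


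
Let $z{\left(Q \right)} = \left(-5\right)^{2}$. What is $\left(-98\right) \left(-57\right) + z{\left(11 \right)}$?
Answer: $5611$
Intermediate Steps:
$z{\left(Q \right)} = 25$
$\left(-98\right) \left(-57\right) + z{\left(11 \right)} = \left(-98\right) \left(-57\right) + 25 = 5586 + 25 = 5611$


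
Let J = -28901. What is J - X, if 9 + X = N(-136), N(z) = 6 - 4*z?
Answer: -29442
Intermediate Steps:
X = 541 (X = -9 + (6 - 4*(-136)) = -9 + (6 + 544) = -9 + 550 = 541)
J - X = -28901 - 1*541 = -28901 - 541 = -29442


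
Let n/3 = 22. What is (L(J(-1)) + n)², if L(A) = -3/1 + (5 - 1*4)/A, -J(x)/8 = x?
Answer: 255025/64 ≈ 3984.8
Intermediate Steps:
J(x) = -8*x
n = 66 (n = 3*22 = 66)
L(A) = -3 + 1/A (L(A) = -3*1 + (5 - 4)/A = -3 + 1/A)
(L(J(-1)) + n)² = ((-3 + 1/(-8*(-1))) + 66)² = ((-3 + 1/8) + 66)² = ((-3 + ⅛) + 66)² = (-23/8 + 66)² = (505/8)² = 255025/64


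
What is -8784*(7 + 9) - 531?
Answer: -141075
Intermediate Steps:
-8784*(7 + 9) - 531 = -8784*16 - 531 = -488*288 - 531 = -140544 - 531 = -141075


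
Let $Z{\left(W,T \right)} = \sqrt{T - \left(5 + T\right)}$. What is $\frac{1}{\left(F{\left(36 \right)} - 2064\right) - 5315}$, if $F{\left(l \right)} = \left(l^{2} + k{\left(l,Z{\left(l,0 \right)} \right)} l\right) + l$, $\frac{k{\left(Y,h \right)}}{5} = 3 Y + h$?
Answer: $\frac{13393}{179534449} - \frac{180 i \sqrt{5}}{179534449} \approx 7.4598 \cdot 10^{-5} - 2.2419 \cdot 10^{-6} i$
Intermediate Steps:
$Z{\left(W,T \right)} = i \sqrt{5}$ ($Z{\left(W,T \right)} = \sqrt{-5} = i \sqrt{5}$)
$k{\left(Y,h \right)} = 5 h + 15 Y$ ($k{\left(Y,h \right)} = 5 \left(3 Y + h\right) = 5 \left(h + 3 Y\right) = 5 h + 15 Y$)
$F{\left(l \right)} = l + l^{2} + l \left(15 l + 5 i \sqrt{5}\right)$ ($F{\left(l \right)} = \left(l^{2} + \left(5 i \sqrt{5} + 15 l\right) l\right) + l = \left(l^{2} + \left(15 l + 5 i \sqrt{5}\right) l\right) + l = \left(l^{2} + l \left(15 l + 5 i \sqrt{5}\right)\right) + l = l + l^{2} + l \left(15 l + 5 i \sqrt{5}\right)$)
$\frac{1}{\left(F{\left(36 \right)} - 2064\right) - 5315} = \frac{1}{\left(36 \left(1 + 16 \cdot 36 + 5 i \sqrt{5}\right) - 2064\right) - 5315} = \frac{1}{\left(36 \left(1 + 576 + 5 i \sqrt{5}\right) - 2064\right) - 5315} = \frac{1}{\left(36 \left(577 + 5 i \sqrt{5}\right) - 2064\right) - 5315} = \frac{1}{\left(\left(20772 + 180 i \sqrt{5}\right) - 2064\right) - 5315} = \frac{1}{\left(18708 + 180 i \sqrt{5}\right) - 5315} = \frac{1}{13393 + 180 i \sqrt{5}}$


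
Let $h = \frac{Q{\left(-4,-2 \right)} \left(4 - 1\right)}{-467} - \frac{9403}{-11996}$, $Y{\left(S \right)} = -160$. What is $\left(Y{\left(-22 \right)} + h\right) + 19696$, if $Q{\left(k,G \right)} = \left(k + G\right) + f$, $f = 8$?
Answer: $\frac{109447569977}{5602132} \approx 19537.0$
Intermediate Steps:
$Q{\left(k,G \right)} = 8 + G + k$ ($Q{\left(k,G \right)} = \left(k + G\right) + 8 = \left(G + k\right) + 8 = 8 + G + k$)
$h = \frac{4319225}{5602132}$ ($h = \frac{\left(8 - 2 - 4\right) \left(4 - 1\right)}{-467} - \frac{9403}{-11996} = 2 \cdot 3 \left(- \frac{1}{467}\right) - - \frac{9403}{11996} = 6 \left(- \frac{1}{467}\right) + \frac{9403}{11996} = - \frac{6}{467} + \frac{9403}{11996} = \frac{4319225}{5602132} \approx 0.771$)
$\left(Y{\left(-22 \right)} + h\right) + 19696 = \left(-160 + \frac{4319225}{5602132}\right) + 19696 = - \frac{892021895}{5602132} + 19696 = \frac{109447569977}{5602132}$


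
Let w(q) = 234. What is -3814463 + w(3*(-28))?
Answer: -3814229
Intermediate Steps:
-3814463 + w(3*(-28)) = -3814463 + 234 = -3814229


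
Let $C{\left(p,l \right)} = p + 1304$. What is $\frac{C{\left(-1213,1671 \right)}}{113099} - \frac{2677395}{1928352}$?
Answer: $- \frac{14411200813}{10385461088} \approx -1.3876$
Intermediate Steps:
$C{\left(p,l \right)} = 1304 + p$
$\frac{C{\left(-1213,1671 \right)}}{113099} - \frac{2677395}{1928352} = \frac{1304 - 1213}{113099} - \frac{2677395}{1928352} = 91 \cdot \frac{1}{113099} - \frac{892465}{642784} = \frac{13}{16157} - \frac{892465}{642784} = - \frac{14411200813}{10385461088}$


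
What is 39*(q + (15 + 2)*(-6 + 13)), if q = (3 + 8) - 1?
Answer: 5031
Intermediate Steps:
q = 10 (q = 11 - 1 = 10)
39*(q + (15 + 2)*(-6 + 13)) = 39*(10 + (15 + 2)*(-6 + 13)) = 39*(10 + 17*7) = 39*(10 + 119) = 39*129 = 5031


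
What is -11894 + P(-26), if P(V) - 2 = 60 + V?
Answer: -11858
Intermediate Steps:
P(V) = 62 + V (P(V) = 2 + (60 + V) = 62 + V)
-11894 + P(-26) = -11894 + (62 - 26) = -11894 + 36 = -11858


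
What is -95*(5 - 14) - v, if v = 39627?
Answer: -38772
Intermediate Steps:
-95*(5 - 14) - v = -95*(5 - 14) - 1*39627 = -95*(-9) - 39627 = 855 - 39627 = -38772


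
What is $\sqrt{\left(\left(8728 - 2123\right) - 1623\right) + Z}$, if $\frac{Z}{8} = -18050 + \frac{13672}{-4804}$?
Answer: $\frac{i \sqrt{201129502762}}{1201} \approx 373.42 i$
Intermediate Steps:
$Z = - \frac{173451744}{1201}$ ($Z = 8 \left(-18050 + \frac{13672}{-4804}\right) = 8 \left(-18050 + 13672 \left(- \frac{1}{4804}\right)\right) = 8 \left(-18050 - \frac{3418}{1201}\right) = 8 \left(- \frac{21681468}{1201}\right) = - \frac{173451744}{1201} \approx -1.4442 \cdot 10^{5}$)
$\sqrt{\left(\left(8728 - 2123\right) - 1623\right) + Z} = \sqrt{\left(\left(8728 - 2123\right) - 1623\right) - \frac{173451744}{1201}} = \sqrt{\left(6605 - 1623\right) - \frac{173451744}{1201}} = \sqrt{4982 - \frac{173451744}{1201}} = \sqrt{- \frac{167468362}{1201}} = \frac{i \sqrt{201129502762}}{1201}$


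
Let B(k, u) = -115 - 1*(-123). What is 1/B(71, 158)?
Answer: ⅛ ≈ 0.12500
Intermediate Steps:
B(k, u) = 8 (B(k, u) = -115 + 123 = 8)
1/B(71, 158) = 1/8 = ⅛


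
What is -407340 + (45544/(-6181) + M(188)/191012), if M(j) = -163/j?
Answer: -90415348317853007/221961292336 ≈ -4.0735e+5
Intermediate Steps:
-407340 + (45544/(-6181) + M(188)/191012) = -407340 + (45544/(-6181) - 163/188/191012) = -407340 + (45544*(-1/6181) - 163*1/188*(1/191012)) = -407340 + (-45544/6181 - 163/188*1/191012) = -407340 + (-45544/6181 - 163/35910256) = -407340 - 1635497706767/221961292336 = -90415348317853007/221961292336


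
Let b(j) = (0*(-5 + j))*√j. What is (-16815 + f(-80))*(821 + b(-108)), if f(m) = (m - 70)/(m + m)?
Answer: -220869525/16 ≈ -1.3804e+7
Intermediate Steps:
f(m) = (-70 + m)/(2*m) (f(m) = (-70 + m)/((2*m)) = (-70 + m)*(1/(2*m)) = (-70 + m)/(2*m))
b(j) = 0 (b(j) = 0*√j = 0)
(-16815 + f(-80))*(821 + b(-108)) = (-16815 + (½)*(-70 - 80)/(-80))*(821 + 0) = (-16815 + (½)*(-1/80)*(-150))*821 = (-16815 + 15/16)*821 = -269025/16*821 = -220869525/16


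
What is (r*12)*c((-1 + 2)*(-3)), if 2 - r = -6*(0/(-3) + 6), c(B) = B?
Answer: -1368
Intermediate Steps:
r = 38 (r = 2 - (-1)*6*(0/(-3) + 6) = 2 - (-1)*6*(0*(-⅓) + 6) = 2 - (-1)*6*(0 + 6) = 2 - (-1)*6*6 = 2 - (-1)*36 = 2 - 1*(-36) = 2 + 36 = 38)
(r*12)*c((-1 + 2)*(-3)) = (38*12)*((-1 + 2)*(-3)) = 456*(1*(-3)) = 456*(-3) = -1368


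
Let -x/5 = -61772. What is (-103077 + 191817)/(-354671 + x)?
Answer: -88740/45811 ≈ -1.9371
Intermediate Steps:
x = 308860 (x = -5*(-61772) = 308860)
(-103077 + 191817)/(-354671 + x) = (-103077 + 191817)/(-354671 + 308860) = 88740/(-45811) = 88740*(-1/45811) = -88740/45811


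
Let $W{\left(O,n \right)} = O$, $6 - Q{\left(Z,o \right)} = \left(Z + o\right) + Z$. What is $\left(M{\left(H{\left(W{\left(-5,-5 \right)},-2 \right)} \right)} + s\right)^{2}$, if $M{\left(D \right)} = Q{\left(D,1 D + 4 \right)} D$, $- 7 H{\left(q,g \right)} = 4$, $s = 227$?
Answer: $\frac{121418361}{2401} \approx 50570.0$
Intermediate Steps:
$Q{\left(Z,o \right)} = 6 - o - 2 Z$ ($Q{\left(Z,o \right)} = 6 - \left(\left(Z + o\right) + Z\right) = 6 - \left(o + 2 Z\right) = 6 - o - 2 Z$)
$H{\left(q,g \right)} = - \frac{4}{7}$ ($H{\left(q,g \right)} = \left(- \frac{1}{7}\right) 4 = - \frac{4}{7}$)
$M{\left(D \right)} = D \left(2 - 3 D\right)$ ($M{\left(D \right)} = \left(6 - \left(1 D + 4\right) - 2 D\right) D = \left(6 - \left(D + 4\right) - 2 D\right) D = \left(6 - \left(4 + D\right) - 2 D\right) D = \left(2 - 3 D\right) D = D \left(2 - 3 D\right)$)
$\left(M{\left(H{\left(W{\left(-5,-5 \right)},-2 \right)} \right)} + s\right)^{2} = \left(- \frac{4 \left(2 - - \frac{12}{7}\right)}{7} + 227\right)^{2} = \left(- \frac{4 \left(2 + \frac{12}{7}\right)}{7} + 227\right)^{2} = \left(\left(- \frac{4}{7}\right) \frac{26}{7} + 227\right)^{2} = \left(- \frac{104}{49} + 227\right)^{2} = \left(\frac{11019}{49}\right)^{2} = \frac{121418361}{2401}$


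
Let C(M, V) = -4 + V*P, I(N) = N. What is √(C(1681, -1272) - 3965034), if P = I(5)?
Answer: I*√3971398 ≈ 1992.8*I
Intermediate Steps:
P = 5
C(M, V) = -4 + 5*V (C(M, V) = -4 + V*5 = -4 + 5*V)
√(C(1681, -1272) - 3965034) = √((-4 + 5*(-1272)) - 3965034) = √((-4 - 6360) - 3965034) = √(-6364 - 3965034) = √(-3971398) = I*√3971398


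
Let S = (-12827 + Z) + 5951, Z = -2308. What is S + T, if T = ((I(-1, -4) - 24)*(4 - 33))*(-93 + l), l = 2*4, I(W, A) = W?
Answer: -70809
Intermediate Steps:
l = 8
S = -9184 (S = (-12827 - 2308) + 5951 = -15135 + 5951 = -9184)
T = -61625 (T = ((-1 - 24)*(4 - 33))*(-93 + 8) = -25*(-29)*(-85) = 725*(-85) = -61625)
S + T = -9184 - 61625 = -70809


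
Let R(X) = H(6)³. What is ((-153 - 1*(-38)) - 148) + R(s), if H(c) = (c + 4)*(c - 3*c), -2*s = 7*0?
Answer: -1728263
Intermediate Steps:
s = 0 (s = -7*0/2 = -½*0 = 0)
H(c) = -2*c*(4 + c) (H(c) = (4 + c)*(-2*c) = -2*c*(4 + c))
R(X) = -1728000 (R(X) = (-2*6*(4 + 6))³ = (-2*6*10)³ = (-120)³ = -1728000)
((-153 - 1*(-38)) - 148) + R(s) = ((-153 - 1*(-38)) - 148) - 1728000 = ((-153 + 38) - 148) - 1728000 = (-115 - 148) - 1728000 = -263 - 1728000 = -1728263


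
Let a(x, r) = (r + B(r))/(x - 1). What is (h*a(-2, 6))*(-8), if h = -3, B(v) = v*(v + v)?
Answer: -624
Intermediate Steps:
B(v) = 2*v**2 (B(v) = v*(2*v) = 2*v**2)
a(x, r) = (r + 2*r**2)/(-1 + x) (a(x, r) = (r + 2*r**2)/(x - 1) = (r + 2*r**2)/(-1 + x))
(h*a(-2, 6))*(-8) = -18*(1 + 2*6)/(-1 - 2)*(-8) = -18*(1 + 12)/(-3)*(-8) = -18*(-1)*13/3*(-8) = -3*(-26)*(-8) = 78*(-8) = -624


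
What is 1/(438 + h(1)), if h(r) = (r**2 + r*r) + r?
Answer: 1/441 ≈ 0.0022676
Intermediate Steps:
h(r) = r + 2*r**2 (h(r) = (r**2 + r**2) + r = 2*r**2 + r = r + 2*r**2)
1/(438 + h(1)) = 1/(438 + 1*(1 + 2*1)) = 1/(438 + 1*(1 + 2)) = 1/(438 + 1*3) = 1/(438 + 3) = 1/441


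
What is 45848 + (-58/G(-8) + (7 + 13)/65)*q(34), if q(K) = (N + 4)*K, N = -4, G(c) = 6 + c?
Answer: 45848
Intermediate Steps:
q(K) = 0 (q(K) = (-4 + 4)*K = 0*K = 0)
45848 + (-58/G(-8) + (7 + 13)/65)*q(34) = 45848 + (-58/(6 - 8) + (7 + 13)/65)*0 = 45848 + (-58/(-2) + 20*(1/65))*0 = 45848 + (-58*(-½) + 4/13)*0 = 45848 + (29 + 4/13)*0 = 45848 + (381/13)*0 = 45848 + 0 = 45848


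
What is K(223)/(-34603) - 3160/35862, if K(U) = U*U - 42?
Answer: -945610337/620466393 ≈ -1.5240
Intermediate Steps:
K(U) = -42 + U² (K(U) = U² - 42 = -42 + U²)
K(223)/(-34603) - 3160/35862 = (-42 + 223²)/(-34603) - 3160/35862 = (-42 + 49729)*(-1/34603) - 3160*1/35862 = 49687*(-1/34603) - 1580/17931 = -49687/34603 - 1580/17931 = -945610337/620466393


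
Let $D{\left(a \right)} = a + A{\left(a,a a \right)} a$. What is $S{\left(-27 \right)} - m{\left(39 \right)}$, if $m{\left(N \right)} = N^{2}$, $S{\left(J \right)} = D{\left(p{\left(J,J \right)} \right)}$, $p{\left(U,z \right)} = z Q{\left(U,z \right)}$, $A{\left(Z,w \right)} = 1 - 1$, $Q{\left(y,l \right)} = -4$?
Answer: $-1413$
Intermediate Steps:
$A{\left(Z,w \right)} = 0$
$p{\left(U,z \right)} = - 4 z$ ($p{\left(U,z \right)} = z \left(-4\right) = - 4 z$)
$D{\left(a \right)} = a$ ($D{\left(a \right)} = a + 0 a = a + 0 = a$)
$S{\left(J \right)} = - 4 J$
$S{\left(-27 \right)} - m{\left(39 \right)} = \left(-4\right) \left(-27\right) - 39^{2} = 108 - 1521 = -1413$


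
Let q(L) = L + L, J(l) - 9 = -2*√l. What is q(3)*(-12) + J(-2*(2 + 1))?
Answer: -63 - 2*I*√6 ≈ -63.0 - 4.899*I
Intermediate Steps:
J(l) = 9 - 2*√l
q(L) = 2*L
q(3)*(-12) + J(-2*(2 + 1)) = (2*3)*(-12) + (9 - 2*I*√2*√(2 + 1)) = 6*(-12) + (9 - 2*I*√6) = -72 + (9 - 2*I*√6) = -63 - 2*I*√6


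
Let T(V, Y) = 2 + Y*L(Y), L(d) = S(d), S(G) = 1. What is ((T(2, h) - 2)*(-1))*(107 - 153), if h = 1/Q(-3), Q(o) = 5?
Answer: 46/5 ≈ 9.2000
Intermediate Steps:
L(d) = 1
h = 1/5 ≈ 0.20000
T(V, Y) = 2 + Y (T(V, Y) = 2 + Y*1 = 2 + Y)
((T(2, h) - 2)*(-1))*(107 - 153) = (((2 + 1/5) - 2)*(-1))*(107 - 153) = ((11/5 - 2)*(-1))*(-46) = ((1/5)*(-1))*(-46) = -1/5*(-46) = 46/5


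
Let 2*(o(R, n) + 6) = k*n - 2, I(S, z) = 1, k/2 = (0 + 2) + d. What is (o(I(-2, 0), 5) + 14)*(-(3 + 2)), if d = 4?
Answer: -185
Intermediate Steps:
k = 12 (k = 2*((0 + 2) + 4) = 2*(2 + 4) = 2*6 = 12)
o(R, n) = -7 + 6*n (o(R, n) = -6 + (12*n - 2)/2 = -6 + (-2 + 12*n)/2 = -6 + (-1 + 6*n) = -7 + 6*n)
(o(I(-2, 0), 5) + 14)*(-(3 + 2)) = ((-7 + 6*5) + 14)*(-(3 + 2)) = ((-7 + 30) + 14)*(-1*5) = (23 + 14)*(-5) = 37*(-5) = -185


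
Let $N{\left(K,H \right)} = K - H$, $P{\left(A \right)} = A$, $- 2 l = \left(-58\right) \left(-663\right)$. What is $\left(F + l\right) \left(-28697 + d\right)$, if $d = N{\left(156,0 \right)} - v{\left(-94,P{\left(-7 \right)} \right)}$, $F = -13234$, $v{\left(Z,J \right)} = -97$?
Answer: $923320684$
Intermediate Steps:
$l = -19227$ ($l = - \frac{\left(-58\right) \left(-663\right)}{2} = \left(- \frac{1}{2}\right) 38454 = -19227$)
$d = 253$ ($d = \left(156 - 0\right) - -97 = \left(156 + 0\right) + 97 = 156 + 97 = 253$)
$\left(F + l\right) \left(-28697 + d\right) = \left(-13234 - 19227\right) \left(-28697 + 253\right) = \left(-32461\right) \left(-28444\right) = 923320684$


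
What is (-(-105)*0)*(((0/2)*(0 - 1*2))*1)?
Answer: 0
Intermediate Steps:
(-(-105)*0)*(((0/2)*(0 - 1*2))*1) = (-21*0)*(((0*(1/2))*(0 - 2))*1) = 0*((0*(-2))*1) = 0*(0*1) = 0*0 = 0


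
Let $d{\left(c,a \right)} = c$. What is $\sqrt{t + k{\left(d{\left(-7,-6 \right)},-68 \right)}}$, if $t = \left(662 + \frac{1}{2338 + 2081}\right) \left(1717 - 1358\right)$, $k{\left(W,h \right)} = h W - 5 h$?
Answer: $\frac{\sqrt{517424129815}}{1473} \approx 488.34$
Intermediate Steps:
$k{\left(W,h \right)} = - 5 h + W h$ ($k{\left(W,h \right)} = W h - 5 h = - 5 h + W h$)
$t = \frac{1050211061}{4419}$ ($t = \left(662 + \frac{1}{4419}\right) 359 = \frac{2925379}{4419} \cdot 359 = \frac{1050211061}{4419} \approx 2.3766 \cdot 10^{5}$)
$\sqrt{t + k{\left(d{\left(-7,-6 \right)},-68 \right)}} = \sqrt{\frac{1050211061}{4419} - 68 \left(-5 - 7\right)} = \sqrt{\frac{1050211061}{4419} - -816} = \sqrt{\frac{1050211061}{4419} + 816} = \sqrt{\frac{1053816965}{4419}} = \frac{\sqrt{517424129815}}{1473}$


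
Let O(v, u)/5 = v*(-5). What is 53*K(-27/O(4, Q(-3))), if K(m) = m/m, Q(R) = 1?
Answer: 53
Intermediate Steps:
O(v, u) = -25*v (O(v, u) = 5*(v*(-5)) = 5*(-5*v) = -25*v)
K(m) = 1
53*K(-27/O(4, Q(-3))) = 53*1 = 53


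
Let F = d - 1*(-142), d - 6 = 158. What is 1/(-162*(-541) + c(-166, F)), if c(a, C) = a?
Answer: 1/87476 ≈ 1.1432e-5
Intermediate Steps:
d = 164 (d = 6 + 158 = 164)
F = 306 (F = 164 - 1*(-142) = 164 + 142 = 306)
1/(-162*(-541) + c(-166, F)) = 1/(-162*(-541) - 166) = 1/(87642 - 166) = 1/87476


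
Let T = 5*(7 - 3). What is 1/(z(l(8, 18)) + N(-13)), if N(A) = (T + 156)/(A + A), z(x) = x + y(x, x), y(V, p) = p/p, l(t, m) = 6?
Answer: 13/3 ≈ 4.3333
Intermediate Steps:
y(V, p) = 1
T = 20 (T = 5*4 = 20)
z(x) = 1 + x (z(x) = x + 1 = 1 + x)
N(A) = 88/A (N(A) = (20 + 156)/(A + A) = 176/((2*A)) = 176*(1/(2*A)) = 88/A)
1/(z(l(8, 18)) + N(-13)) = 1/((1 + 6) + 88/(-13)) = 1/(7 + 88*(-1/13)) = 1/(7 - 88/13) = 1/(3/13) = 13/3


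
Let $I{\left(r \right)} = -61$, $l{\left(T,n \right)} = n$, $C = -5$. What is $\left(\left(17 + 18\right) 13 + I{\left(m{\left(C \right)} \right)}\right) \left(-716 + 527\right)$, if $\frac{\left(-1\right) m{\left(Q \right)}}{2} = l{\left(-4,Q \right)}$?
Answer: $-74466$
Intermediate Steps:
$m{\left(Q \right)} = - 2 Q$
$\left(\left(17 + 18\right) 13 + I{\left(m{\left(C \right)} \right)}\right) \left(-716 + 527\right) = \left(\left(17 + 18\right) 13 - 61\right) \left(-716 + 527\right) = \left(35 \cdot 13 - 61\right) \left(-189\right) = \left(455 - 61\right) \left(-189\right) = 394 \left(-189\right) = -74466$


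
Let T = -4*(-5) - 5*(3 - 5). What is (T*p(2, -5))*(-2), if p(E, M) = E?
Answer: -120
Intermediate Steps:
T = 30 (T = 20 - 5*(-2) = 20 + 10 = 30)
(T*p(2, -5))*(-2) = (30*2)*(-2) = 60*(-2) = -120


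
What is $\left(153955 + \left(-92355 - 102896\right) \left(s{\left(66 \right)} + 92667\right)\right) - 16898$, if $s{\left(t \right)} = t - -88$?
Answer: $-18123256014$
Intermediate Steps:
$s{\left(t \right)} = 88 + t$ ($s{\left(t \right)} = t + 88 = 88 + t$)
$\left(153955 + \left(-92355 - 102896\right) \left(s{\left(66 \right)} + 92667\right)\right) - 16898 = \left(153955 + \left(-92355 - 102896\right) \left(\left(88 + 66\right) + 92667\right)\right) - 16898 = \left(153955 - 195251 \left(154 + 92667\right)\right) - 16898 = \left(153955 - 18123393071\right) - 16898 = -18123239116 - 16898 = -18123256014$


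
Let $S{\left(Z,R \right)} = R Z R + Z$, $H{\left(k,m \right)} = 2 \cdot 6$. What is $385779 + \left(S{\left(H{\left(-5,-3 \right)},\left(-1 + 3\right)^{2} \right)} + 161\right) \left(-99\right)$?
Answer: $349644$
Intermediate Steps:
$H{\left(k,m \right)} = 12$
$S{\left(Z,R \right)} = Z + Z R^{2}$ ($S{\left(Z,R \right)} = Z R^{2} + Z = Z + Z R^{2}$)
$385779 + \left(S{\left(H{\left(-5,-3 \right)},\left(-1 + 3\right)^{2} \right)} + 161\right) \left(-99\right) = 385779 + \left(12 \left(1 + \left(\left(-1 + 3\right)^{2}\right)^{2}\right) + 161\right) \left(-99\right) = 385779 + \left(12 \left(1 + \left(2^{2}\right)^{2}\right) + 161\right) \left(-99\right) = 385779 + \left(12 \left(1 + 4^{2}\right) + 161\right) \left(-99\right) = 385779 + \left(12 \left(1 + 16\right) + 161\right) \left(-99\right) = 385779 + \left(12 \cdot 17 + 161\right) \left(-99\right) = 385779 + \left(204 + 161\right) \left(-99\right) = 385779 + 365 \left(-99\right) = 385779 - 36135 = 349644$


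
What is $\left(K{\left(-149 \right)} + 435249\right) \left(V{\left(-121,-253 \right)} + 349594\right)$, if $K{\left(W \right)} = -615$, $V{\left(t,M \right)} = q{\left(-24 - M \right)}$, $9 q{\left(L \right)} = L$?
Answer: $\frac{455869492850}{3} \approx 1.5196 \cdot 10^{11}$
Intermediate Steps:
$q{\left(L \right)} = \frac{L}{9}$
$V{\left(t,M \right)} = - \frac{8}{3} - \frac{M}{9}$ ($V{\left(t,M \right)} = \frac{-24 - M}{9} = - \frac{8}{3} - \frac{M}{9}$)
$\left(K{\left(-149 \right)} + 435249\right) \left(V{\left(-121,-253 \right)} + 349594\right) = \left(-615 + 435249\right) \left(\left(- \frac{8}{3} - - \frac{253}{9}\right) + 349594\right) = 434634 \left(\left(- \frac{8}{3} + \frac{253}{9}\right) + 349594\right) = 434634 \left(\frac{229}{9} + 349594\right) = 434634 \cdot \frac{3146575}{9} = \frac{455869492850}{3}$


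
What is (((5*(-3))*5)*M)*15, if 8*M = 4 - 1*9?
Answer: 5625/8 ≈ 703.13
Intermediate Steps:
M = -5/8 (M = (4 - 1*9)/8 = (4 - 9)/8 = (⅛)*(-5) = -5/8 ≈ -0.62500)
(((5*(-3))*5)*M)*15 = (((5*(-3))*5)*(-5/8))*15 = (-15*5*(-5/8))*15 = -75*(-5/8)*15 = (375/8)*15 = 5625/8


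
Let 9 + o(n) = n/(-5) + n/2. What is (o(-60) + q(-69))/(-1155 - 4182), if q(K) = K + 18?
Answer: 26/1779 ≈ 0.014615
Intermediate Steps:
o(n) = -9 + 3*n/10 (o(n) = -9 + (n/(-5) + n/2) = -9 + (n*(-⅕) + n*(½)) = -9 + (-n/5 + n/2) = -9 + 3*n/10)
q(K) = 18 + K
(o(-60) + q(-69))/(-1155 - 4182) = ((-9 + (3/10)*(-60)) + (18 - 69))/(-1155 - 4182) = ((-9 - 18) - 51)/(-5337) = (-27 - 51)*(-1/5337) = -78*(-1/5337) = 26/1779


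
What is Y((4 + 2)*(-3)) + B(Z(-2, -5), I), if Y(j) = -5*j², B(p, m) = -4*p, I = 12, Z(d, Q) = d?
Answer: -1612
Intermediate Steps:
Y((4 + 2)*(-3)) + B(Z(-2, -5), I) = -5*9*(4 + 2)² - 4*(-2) = -5*(6*(-3))² + 8 = -5*(-18)² + 8 = -5*324 + 8 = -1620 + 8 = -1612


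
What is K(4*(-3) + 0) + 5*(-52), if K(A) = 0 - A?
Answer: -248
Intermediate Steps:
K(A) = -A
K(4*(-3) + 0) + 5*(-52) = -(4*(-3) + 0) + 5*(-52) = -(-12 + 0) - 260 = -1*(-12) - 260 = 12 - 260 = -248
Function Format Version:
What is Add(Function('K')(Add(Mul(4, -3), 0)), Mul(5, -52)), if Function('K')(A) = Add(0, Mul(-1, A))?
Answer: -248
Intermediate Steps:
Function('K')(A) = Mul(-1, A)
Add(Function('K')(Add(Mul(4, -3), 0)), Mul(5, -52)) = Add(Mul(-1, Add(Mul(4, -3), 0)), Mul(5, -52)) = Add(Mul(-1, Add(-12, 0)), -260) = Add(Mul(-1, -12), -260) = Add(12, -260) = -248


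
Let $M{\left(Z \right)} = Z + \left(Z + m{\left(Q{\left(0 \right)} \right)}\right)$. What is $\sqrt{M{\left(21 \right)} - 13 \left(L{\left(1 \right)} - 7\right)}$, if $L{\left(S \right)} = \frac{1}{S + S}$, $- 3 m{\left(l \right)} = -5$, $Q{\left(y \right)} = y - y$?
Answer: $\frac{\sqrt{4614}}{6} \approx 11.321$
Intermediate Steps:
$Q{\left(y \right)} = 0$
$m{\left(l \right)} = \frac{5}{3}$ ($m{\left(l \right)} = \left(- \frac{1}{3}\right) \left(-5\right) = \frac{5}{3}$)
$L{\left(S \right)} = \frac{1}{2 S}$
$M{\left(Z \right)} = \frac{5}{3} + 2 Z$ ($M{\left(Z \right)} = Z + \left(Z + \frac{5}{3}\right) = Z + \left(\frac{5}{3} + Z\right) = \frac{5}{3} + 2 Z$)
$\sqrt{M{\left(21 \right)} - 13 \left(L{\left(1 \right)} - 7\right)} = \sqrt{\left(\frac{5}{3} + 2 \cdot 21\right) - 13 \left(\frac{1}{2 \cdot 1} - 7\right)} = \sqrt{\left(\frac{5}{3} + 42\right) - 13 \left(\frac{1}{2} \cdot 1 - 7\right)} = \sqrt{\frac{131}{3} - 13 \left(\frac{1}{2} - 7\right)} = \sqrt{\frac{131}{3} - - \frac{169}{2}} = \sqrt{\frac{131}{3} + \frac{169}{2}} = \sqrt{\frac{769}{6}} = \frac{\sqrt{4614}}{6}$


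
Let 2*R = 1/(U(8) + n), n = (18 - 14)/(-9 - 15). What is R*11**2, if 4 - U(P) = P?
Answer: -363/25 ≈ -14.520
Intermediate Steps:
U(P) = 4 - P
n = -1/6 (n = 4/(-24) = 4*(-1/24) = -1/6 ≈ -0.16667)
R = -3/25 (R = 1/(2*((4 - 1*8) - 1/6)) = 1/(2*((4 - 8) - 1/6)) = 1/(2*(-4 - 1/6)) = 1/(2*(-25/6)) = (1/2)*(-6/25) = -3/25 ≈ -0.12000)
R*11**2 = -3/25*11**2 = -3/25*121 = -363/25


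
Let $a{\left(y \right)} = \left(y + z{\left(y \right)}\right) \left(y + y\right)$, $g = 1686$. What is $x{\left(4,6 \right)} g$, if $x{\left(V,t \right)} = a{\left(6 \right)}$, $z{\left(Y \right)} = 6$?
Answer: $242784$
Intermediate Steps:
$a{\left(y \right)} = 2 y \left(6 + y\right)$ ($a{\left(y \right)} = \left(y + 6\right) \left(y + y\right) = \left(6 + y\right) 2 y = 2 y \left(6 + y\right)$)
$x{\left(V,t \right)} = 144$ ($x{\left(V,t \right)} = 2 \cdot 6 \left(6 + 6\right) = 2 \cdot 6 \cdot 12 = 144$)
$x{\left(4,6 \right)} g = 144 \cdot 1686 = 242784$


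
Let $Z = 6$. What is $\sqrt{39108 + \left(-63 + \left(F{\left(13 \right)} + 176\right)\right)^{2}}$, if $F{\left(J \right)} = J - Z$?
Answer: $14 \sqrt{273} \approx 231.32$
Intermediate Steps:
$F{\left(J \right)} = -6 + J$ ($F{\left(J \right)} = J - 6 = -6 + J$)
$\sqrt{39108 + \left(-63 + \left(F{\left(13 \right)} + 176\right)\right)^{2}} = \sqrt{39108 + \left(-63 + \left(\left(-6 + 13\right) + 176\right)\right)^{2}} = \sqrt{39108 + \left(-63 + \left(7 + 176\right)\right)^{2}} = \sqrt{39108 + \left(-63 + 183\right)^{2}} = \sqrt{39108 + 120^{2}} = \sqrt{39108 + 14400} = \sqrt{53508} = 14 \sqrt{273}$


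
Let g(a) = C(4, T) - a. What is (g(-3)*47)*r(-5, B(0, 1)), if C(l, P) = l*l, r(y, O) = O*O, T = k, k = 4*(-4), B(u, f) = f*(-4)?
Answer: 14288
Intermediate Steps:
B(u, f) = -4*f
k = -16
T = -16
r(y, O) = O²
C(l, P) = l²
g(a) = 16 - a (g(a) = 4² - a = 16 - a)
(g(-3)*47)*r(-5, B(0, 1)) = ((16 - 1*(-3))*47)*(-4*1)² = ((16 + 3)*47)*(-4)² = (19*47)*16 = 893*16 = 14288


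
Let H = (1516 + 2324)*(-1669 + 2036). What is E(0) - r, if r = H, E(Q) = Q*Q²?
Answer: -1409280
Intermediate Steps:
H = 1409280 (H = 3840*367 = 1409280)
E(Q) = Q³
r = 1409280
E(0) - r = 0³ - 1*1409280 = 0 - 1409280 = -1409280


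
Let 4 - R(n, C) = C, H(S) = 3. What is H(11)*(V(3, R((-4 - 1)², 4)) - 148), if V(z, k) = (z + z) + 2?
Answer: -420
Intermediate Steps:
R(n, C) = 4 - C
V(z, k) = 2 + 2*z (V(z, k) = 2*z + 2 = 2 + 2*z)
H(11)*(V(3, R((-4 - 1)², 4)) - 148) = 3*((2 + 2*3) - 148) = 3*((2 + 6) - 148) = 3*(8 - 148) = 3*(-140) = -420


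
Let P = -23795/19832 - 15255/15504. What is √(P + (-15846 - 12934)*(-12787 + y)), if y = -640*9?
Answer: √5475736494067646634495/3202868 ≈ 23104.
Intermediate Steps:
y = -5760
P = -27977285/12811472 (P = -23795*1/19832 - 15255*1/15504 = -23795/19832 - 5085/5168 = -27977285/12811472 ≈ -2.1838)
√(P + (-15846 - 12934)*(-12787 + y)) = √(-27977285/12811472 + (-15846 - 12934)*(-12787 - 5760)) = √(-27977285/12811472 - 28780*(-18547)) = √(-27977285/12811472 + 533782660) = √(6838541574698235/12811472) = √5475736494067646634495/3202868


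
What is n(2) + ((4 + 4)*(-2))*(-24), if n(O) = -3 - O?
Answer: 379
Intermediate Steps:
n(2) + ((4 + 4)*(-2))*(-24) = (-3 - 1*2) + ((4 + 4)*(-2))*(-24) = (-3 - 2) + (8*(-2))*(-24) = -5 - 16*(-24) = -5 + 384 = 379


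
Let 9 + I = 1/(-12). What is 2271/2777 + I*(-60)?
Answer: 1515736/2777 ≈ 545.82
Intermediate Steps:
I = -109/12 (I = -9 + 1/(-12) = -9 - 1/12 = -109/12 ≈ -9.0833)
2271/2777 + I*(-60) = 2271/2777 - 109/12*(-60) = 2271*(1/2777) + 545 = 2271/2777 + 545 = 1515736/2777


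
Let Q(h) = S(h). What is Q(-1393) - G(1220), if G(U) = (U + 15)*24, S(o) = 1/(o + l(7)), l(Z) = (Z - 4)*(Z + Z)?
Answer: -40043641/1351 ≈ -29640.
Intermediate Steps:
l(Z) = 2*Z*(-4 + Z) (l(Z) = (-4 + Z)*(2*Z) = 2*Z*(-4 + Z))
S(o) = 1/(42 + o) (S(o) = 1/(o + 2*7*(-4 + 7)) = 1/(o + 2*7*3) = 1/(o + 42) = 1/(42 + o))
Q(h) = 1/(42 + h)
G(U) = 360 + 24*U (G(U) = (15 + U)*24 = 360 + 24*U)
Q(-1393) - G(1220) = 1/(42 - 1393) - (360 + 24*1220) = 1/(-1351) - (360 + 29280) = -1/1351 - 1*29640 = -1/1351 - 29640 = -40043641/1351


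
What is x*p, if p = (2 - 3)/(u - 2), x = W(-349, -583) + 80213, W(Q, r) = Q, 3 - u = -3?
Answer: -19966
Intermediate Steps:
u = 6 (u = 3 - 1*(-3) = 3 + 3 = 6)
x = 79864 (x = -349 + 80213 = 79864)
p = -¼ (p = (2 - 3)/(6 - 2) = -1/4 = -1*¼ = -¼ ≈ -0.25000)
x*p = 79864*(-¼) = -19966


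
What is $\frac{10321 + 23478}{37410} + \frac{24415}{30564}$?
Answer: $\frac{324399631}{190566540} \approx 1.7023$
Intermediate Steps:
$\frac{10321 + 23478}{37410} + \frac{24415}{30564} = 33799 \cdot \frac{1}{37410} + 24415 \cdot \frac{1}{30564} = \frac{33799}{37410} + \frac{24415}{30564} = \frac{324399631}{190566540}$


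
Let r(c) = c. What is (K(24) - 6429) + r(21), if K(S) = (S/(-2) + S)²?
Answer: -6264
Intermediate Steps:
K(S) = S²/4 (K(S) = (S*(-½) + S)² = (-S/2 + S)² = (S/2)² = S²/4)
(K(24) - 6429) + r(21) = ((¼)*24² - 6429) + 21 = ((¼)*576 - 6429) + 21 = (144 - 6429) + 21 = -6285 + 21 = -6264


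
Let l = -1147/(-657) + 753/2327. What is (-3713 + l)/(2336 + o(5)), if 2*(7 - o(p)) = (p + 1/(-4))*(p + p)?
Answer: -22693661668/14183039403 ≈ -1.6001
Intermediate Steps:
o(p) = 7 - p*(-¼ + p) (o(p) = 7 - (p + 1/(-4))*(p + p)/2 = 7 - (p + 1*(-¼))*2*p/2 = 7 - (p - ¼)*2*p/2 = 7 - (-¼ + p)*2*p/2 = 7 - p*(-¼ + p))
l = 3163790/1528839 (l = -1147*(-1/657) + 753*(1/2327) = 1147/657 + 753/2327 = 3163790/1528839 ≈ 2.0694)
(-3713 + l)/(2336 + o(5)) = (-3713 + 3163790/1528839)/(2336 + (7 - 1*5² + (¼)*5)) = -5673415417/(1528839*(2336 + (7 - 1*25 + 5/4))) = -5673415417/(1528839*(2336 + (7 - 25 + 5/4))) = -5673415417/(1528839*(2336 - 67/4)) = -5673415417/(1528839*9277/4) = -5673415417/1528839*4/9277 = -22693661668/14183039403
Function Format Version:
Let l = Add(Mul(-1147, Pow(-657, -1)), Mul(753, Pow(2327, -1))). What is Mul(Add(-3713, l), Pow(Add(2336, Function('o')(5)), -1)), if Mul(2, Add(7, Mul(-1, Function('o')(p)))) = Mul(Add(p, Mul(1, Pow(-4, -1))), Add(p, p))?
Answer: Rational(-22693661668, 14183039403) ≈ -1.6001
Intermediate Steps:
Function('o')(p) = Add(7, Mul(-1, p, Add(Rational(-1, 4), p))) (Function('o')(p) = Add(7, Mul(Rational(-1, 2), Mul(Add(p, Mul(1, Pow(-4, -1))), Add(p, p)))) = Add(7, Mul(Rational(-1, 2), Mul(Add(p, Mul(1, Rational(-1, 4))), Mul(2, p)))) = Add(7, Mul(Rational(-1, 2), Mul(Add(p, Rational(-1, 4)), Mul(2, p)))) = Add(7, Mul(Rational(-1, 2), Mul(Add(Rational(-1, 4), p), Mul(2, p)))) = Add(7, Mul(Rational(-1, 2), Mul(2, p, Add(Rational(-1, 4), p)))) = Add(7, Mul(-1, p, Add(Rational(-1, 4), p))))
l = Rational(3163790, 1528839) (l = Add(Mul(-1147, Rational(-1, 657)), Mul(753, Rational(1, 2327))) = Add(Rational(1147, 657), Rational(753, 2327)) = Rational(3163790, 1528839) ≈ 2.0694)
Mul(Add(-3713, l), Pow(Add(2336, Function('o')(5)), -1)) = Mul(Add(-3713, Rational(3163790, 1528839)), Pow(Add(2336, Add(7, Mul(-1, Pow(5, 2)), Mul(Rational(1, 4), 5))), -1)) = Mul(Rational(-5673415417, 1528839), Pow(Add(2336, Add(7, Mul(-1, 25), Rational(5, 4))), -1)) = Mul(Rational(-5673415417, 1528839), Pow(Add(2336, Add(7, -25, Rational(5, 4))), -1)) = Mul(Rational(-5673415417, 1528839), Pow(Add(2336, Rational(-67, 4)), -1)) = Mul(Rational(-5673415417, 1528839), Pow(Rational(9277, 4), -1)) = Mul(Rational(-5673415417, 1528839), Rational(4, 9277)) = Rational(-22693661668, 14183039403)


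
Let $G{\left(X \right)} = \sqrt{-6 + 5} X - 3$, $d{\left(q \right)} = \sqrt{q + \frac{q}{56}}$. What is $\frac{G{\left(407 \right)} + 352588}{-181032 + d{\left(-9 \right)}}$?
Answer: $\frac{28 \left(407 - 352585 i\right)}{3 \left(\sqrt{798} + 1689632 i\right)} \approx -1.9476 - 0.0022808 i$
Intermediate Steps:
$d{\left(q \right)} = \frac{\sqrt{798} \sqrt{q}}{28}$ ($d{\left(q \right)} = \sqrt{q + q \frac{1}{56}} = \sqrt{q + \frac{q}{56}} = \sqrt{\frac{57 q}{56}} = \frac{\sqrt{798} \sqrt{q}}{28}$)
$G{\left(X \right)} = -3 + i X$ ($G{\left(X \right)} = \sqrt{-1} X - 3 = i X - 3 = -3 + i X$)
$\frac{G{\left(407 \right)} + 352588}{-181032 + d{\left(-9 \right)}} = \frac{\left(-3 + i 407\right) + 352588}{-181032 + \frac{\sqrt{798} \sqrt{-9}}{28}} = \frac{\left(-3 + 407 i\right) + 352588}{-181032 + \frac{\sqrt{798} \cdot 3 i}{28}} = \frac{352585 + 407 i}{-181032 + \frac{3 i \sqrt{798}}{28}}$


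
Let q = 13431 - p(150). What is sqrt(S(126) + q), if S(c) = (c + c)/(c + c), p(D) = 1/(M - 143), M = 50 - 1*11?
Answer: sqrt(36320154)/52 ≈ 115.90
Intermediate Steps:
M = 39 (M = 50 - 11 = 39)
p(D) = -1/104 (p(D) = 1/(39 - 143) = 1/(-104) = -1/104)
S(c) = 1 (S(c) = (2*c)/((2*c)) = (2*c)*(1/(2*c)) = 1)
q = 1396825/104 (q = 13431 - 1*(-1/104) = 13431 + 1/104 = 1396825/104 ≈ 13431.)
sqrt(S(126) + q) = sqrt(1 + 1396825/104) = sqrt(1396929/104) = sqrt(36320154)/52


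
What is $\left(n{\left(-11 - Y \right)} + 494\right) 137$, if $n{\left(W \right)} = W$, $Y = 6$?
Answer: $65349$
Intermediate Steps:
$\left(n{\left(-11 - Y \right)} + 494\right) 137 = \left(\left(-11 - 6\right) + 494\right) 137 = \left(-17 + 494\right) 137 = 477 \cdot 137 = 65349$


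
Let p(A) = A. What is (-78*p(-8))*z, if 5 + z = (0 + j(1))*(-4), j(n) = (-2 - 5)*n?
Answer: 14352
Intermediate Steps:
j(n) = -7*n
z = 23 (z = -5 + (0 - 7*1)*(-4) = -5 + (0 - 7)*(-4) = -5 - 7*(-4) = -5 + 28 = 23)
(-78*p(-8))*z = -78*(-8)*23 = 624*23 = 14352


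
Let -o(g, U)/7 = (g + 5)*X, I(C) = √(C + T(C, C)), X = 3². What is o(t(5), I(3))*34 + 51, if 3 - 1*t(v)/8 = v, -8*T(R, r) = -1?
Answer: 23613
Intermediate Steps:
T(R, r) = ⅛ (T(R, r) = -⅛*(-1) = ⅛)
t(v) = 24 - 8*v
X = 9
I(C) = √(⅛ + C) (I(C) = √(C + ⅛) = √(⅛ + C))
o(g, U) = -315 - 63*g (o(g, U) = -7*(g + 5)*9 = -7*(5 + g)*9 = -7*(45 + 9*g) = -315 - 63*g)
o(t(5), I(3))*34 + 51 = (-315 - 63*(24 - 8*5))*34 + 51 = (-315 - 63*(24 - 40))*34 + 51 = (-315 - 63*(-16))*34 + 51 = (-315 + 1008)*34 + 51 = 693*34 + 51 = 23562 + 51 = 23613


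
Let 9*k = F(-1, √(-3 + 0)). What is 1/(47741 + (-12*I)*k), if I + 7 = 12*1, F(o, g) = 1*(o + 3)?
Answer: 3/143183 ≈ 2.0952e-5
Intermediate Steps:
F(o, g) = 3 + o (F(o, g) = 1*(3 + o) = 3 + o)
k = 2/9 (k = (3 - 1)/9 = (⅑)*2 = 2/9 ≈ 0.22222)
I = 5 (I = -7 + 12*1 = -7 + 12 = 5)
1/(47741 + (-12*I)*k) = 1/(47741 - 12*5*(2/9)) = 1/(47741 - 60*2/9) = 1/(47741 - 40/3) = 1/(143183/3) = 3/143183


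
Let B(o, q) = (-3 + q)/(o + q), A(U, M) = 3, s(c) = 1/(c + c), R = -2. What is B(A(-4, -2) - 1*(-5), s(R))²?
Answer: 169/961 ≈ 0.17586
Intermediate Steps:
s(c) = 1/(2*c)
B(o, q) = (-3 + q)/(o + q)
B(A(-4, -2) - 1*(-5), s(R))² = ((-3 + (½)/(-2))/((3 - 1*(-5)) + (½)/(-2)))² = ((-3 + (½)*(-½))/((3 + 5) + (½)*(-½)))² = ((-3 - ¼)/(8 - ¼))² = (-13/4/(31/4))² = ((4/31)*(-13/4))² = (-13/31)² = 169/961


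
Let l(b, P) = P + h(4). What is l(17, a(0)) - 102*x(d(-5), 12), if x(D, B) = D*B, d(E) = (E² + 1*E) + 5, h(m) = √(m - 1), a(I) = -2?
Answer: -30602 + √3 ≈ -30600.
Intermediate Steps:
h(m) = √(-1 + m)
d(E) = 5 + E + E² (d(E) = (E² + E) + 5 = (E + E²) + 5 = 5 + E + E²)
l(b, P) = P + √3 (l(b, P) = P + √(-1 + 4) = P + √3)
x(D, B) = B*D
l(17, a(0)) - 102*x(d(-5), 12) = (-2 + √3) - 1224*(5 - 5 + (-5)²) = (-2 + √3) - 1224*(5 - 5 + 25) = (-2 + √3) - 1224*25 = (-2 + √3) - 102*300 = (-2 + √3) - 30600 = -30602 + √3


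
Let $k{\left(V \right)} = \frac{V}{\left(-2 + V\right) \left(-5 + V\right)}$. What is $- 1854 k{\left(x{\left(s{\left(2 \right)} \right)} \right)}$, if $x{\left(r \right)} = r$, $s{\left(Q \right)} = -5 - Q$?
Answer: $\frac{721}{6} \approx 120.17$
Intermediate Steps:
$k{\left(V \right)} = \frac{V}{\left(-5 + V\right) \left(-2 + V\right)}$
$- 1854 k{\left(x{\left(s{\left(2 \right)} \right)} \right)} = - 1854 \frac{-5 - 2}{10 + \left(-5 - 2\right)^{2} - 7 \left(-5 - 2\right)} = - 1854 \left(- \frac{7}{10 + \left(-7\right)^{2} - -49}\right) = - 1854 \left(- \frac{7}{10 + 49 + 49}\right) = - 1854 \left(- \frac{7}{108}\right) = - 1854 \left(\left(-7\right) \frac{1}{108}\right) = \left(-1854\right) \left(- \frac{7}{108}\right) = \frac{721}{6}$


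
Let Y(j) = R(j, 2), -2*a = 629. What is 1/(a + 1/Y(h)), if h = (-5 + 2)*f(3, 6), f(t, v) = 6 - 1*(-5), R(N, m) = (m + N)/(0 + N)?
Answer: -62/19433 ≈ -0.0031905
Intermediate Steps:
R(N, m) = (N + m)/N
f(t, v) = 11 (f(t, v) = 6 + 5 = 11)
a = -629/2 (a = -1/2*629 = -629/2 ≈ -314.50)
h = -33 (h = (-5 + 2)*11 = -3*11 = -33)
Y(j) = (2 + j)/j (Y(j) = (j + 2)/j = (2 + j)/j)
1/(a + 1/Y(h)) = 1/(-629/2 + 1/((2 - 33)/(-33))) = 1/(-629/2 + 1/(-1/33*(-31))) = 1/(-629/2 + 1/(31/33)) = 1/(-629/2 + 33/31) = 1/(-19433/62) = -62/19433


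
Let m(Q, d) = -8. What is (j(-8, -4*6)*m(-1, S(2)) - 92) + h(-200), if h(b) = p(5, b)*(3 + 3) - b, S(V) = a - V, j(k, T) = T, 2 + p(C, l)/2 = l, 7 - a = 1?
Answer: -2124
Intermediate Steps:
a = 6 (a = 7 - 1*1 = 7 - 1 = 6)
p(C, l) = -4 + 2*l
S(V) = 6 - V
h(b) = -24 + 11*b (h(b) = (-4 + 2*b)*(3 + 3) - b = (-4 + 2*b)*6 - b = (-24 + 12*b) - b = -24 + 11*b)
(j(-8, -4*6)*m(-1, S(2)) - 92) + h(-200) = (-4*6*(-8) - 92) + (-24 + 11*(-200)) = (-24*(-8) - 92) + (-24 - 2200) = (192 - 92) - 2224 = 100 - 2224 = -2124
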